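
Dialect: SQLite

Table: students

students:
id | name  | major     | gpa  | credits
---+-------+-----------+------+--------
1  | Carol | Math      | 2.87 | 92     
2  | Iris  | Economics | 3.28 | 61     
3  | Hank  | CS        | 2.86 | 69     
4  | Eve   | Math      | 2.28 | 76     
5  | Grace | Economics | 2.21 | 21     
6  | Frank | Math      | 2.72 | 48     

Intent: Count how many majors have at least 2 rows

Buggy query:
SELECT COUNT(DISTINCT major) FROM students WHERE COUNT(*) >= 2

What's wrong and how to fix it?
Bug: COUNT(*) cannot appear in WHERE; the per-group count doesn't exist yet

Fix: Use a subquery that GROUPs and filters with HAVING, then count its rows

Corrected query:
SELECT COUNT(*) FROM (SELECT major FROM students GROUP BY major HAVING COUNT(*) >= 2)

Result:
COUNT(*)
--------
2       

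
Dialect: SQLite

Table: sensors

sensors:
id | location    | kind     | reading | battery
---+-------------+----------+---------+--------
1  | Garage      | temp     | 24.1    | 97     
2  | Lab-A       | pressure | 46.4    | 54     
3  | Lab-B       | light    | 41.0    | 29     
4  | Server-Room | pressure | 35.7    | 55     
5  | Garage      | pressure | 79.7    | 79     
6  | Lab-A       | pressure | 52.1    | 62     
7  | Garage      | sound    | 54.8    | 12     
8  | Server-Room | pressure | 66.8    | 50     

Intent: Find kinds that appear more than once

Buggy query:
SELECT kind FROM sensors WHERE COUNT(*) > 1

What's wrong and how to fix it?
Bug: WHERE can't reference COUNT(*); aggregates are computed after WHERE

Fix: GROUP BY kind, then filter groups with HAVING COUNT(*) > 1

Corrected query:
SELECT kind FROM sensors GROUP BY kind HAVING COUNT(*) > 1

Result:
kind    
--------
pressure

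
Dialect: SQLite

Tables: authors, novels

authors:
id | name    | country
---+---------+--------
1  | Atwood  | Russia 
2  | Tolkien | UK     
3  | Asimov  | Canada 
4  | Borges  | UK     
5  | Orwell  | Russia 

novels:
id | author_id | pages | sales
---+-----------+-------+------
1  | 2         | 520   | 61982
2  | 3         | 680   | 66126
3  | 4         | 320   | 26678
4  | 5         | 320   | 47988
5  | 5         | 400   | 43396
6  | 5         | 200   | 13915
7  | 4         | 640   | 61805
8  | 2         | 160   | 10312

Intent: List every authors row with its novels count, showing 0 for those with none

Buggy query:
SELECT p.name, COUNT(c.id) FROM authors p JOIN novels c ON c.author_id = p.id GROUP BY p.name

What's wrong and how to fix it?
Bug: INNER JOIN drops authors rows that have no matching novels rows

Fix: Use LEFT JOIN so parents without children still appear (COUNT(c.id) gives 0)

Corrected query:
SELECT p.name, COUNT(c.id) FROM authors p LEFT JOIN novels c ON c.author_id = p.id GROUP BY p.name

Result:
name    | COUNT(c.id)
--------+------------
Asimov  | 1          
Atwood  | 0          
Borges  | 2          
Orwell  | 3          
Tolkien | 2          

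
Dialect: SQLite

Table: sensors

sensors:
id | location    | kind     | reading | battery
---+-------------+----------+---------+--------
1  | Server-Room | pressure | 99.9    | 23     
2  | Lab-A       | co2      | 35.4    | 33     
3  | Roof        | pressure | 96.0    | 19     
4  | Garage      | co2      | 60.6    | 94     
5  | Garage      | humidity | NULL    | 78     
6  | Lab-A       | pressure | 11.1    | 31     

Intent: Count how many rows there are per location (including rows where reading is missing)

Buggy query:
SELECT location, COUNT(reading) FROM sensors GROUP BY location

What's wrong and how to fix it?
Bug: COUNT(column) counts non-NULL values only; rows with NULL reading aren't counted

Fix: Use COUNT(*) to count all rows regardless of NULL

Corrected query:
SELECT location, COUNT(*) FROM sensors GROUP BY location

Result:
location    | COUNT(*)
------------+---------
Garage      | 2       
Lab-A       | 2       
Roof        | 1       
Server-Room | 1       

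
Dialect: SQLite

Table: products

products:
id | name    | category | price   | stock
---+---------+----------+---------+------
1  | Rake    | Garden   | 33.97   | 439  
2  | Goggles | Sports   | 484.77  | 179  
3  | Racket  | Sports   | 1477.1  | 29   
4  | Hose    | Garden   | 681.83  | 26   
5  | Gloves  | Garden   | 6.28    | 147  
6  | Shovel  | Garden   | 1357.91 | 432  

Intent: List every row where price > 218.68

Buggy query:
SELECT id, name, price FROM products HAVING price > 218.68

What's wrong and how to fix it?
Bug: This is a non-aggregate query (no GROUP BY, no aggregates), so in SQLite the HAVING clause is invalid here; a row-level condition belongs in WHERE

Fix: Replace HAVING with WHERE since the condition applies to individual rows

Corrected query:
SELECT id, name, price FROM products WHERE price > 218.68

Result:
id | name    | price  
---+---------+--------
2  | Goggles | 484.77 
3  | Racket  | 1477.1 
4  | Hose    | 681.83 
6  | Shovel  | 1357.91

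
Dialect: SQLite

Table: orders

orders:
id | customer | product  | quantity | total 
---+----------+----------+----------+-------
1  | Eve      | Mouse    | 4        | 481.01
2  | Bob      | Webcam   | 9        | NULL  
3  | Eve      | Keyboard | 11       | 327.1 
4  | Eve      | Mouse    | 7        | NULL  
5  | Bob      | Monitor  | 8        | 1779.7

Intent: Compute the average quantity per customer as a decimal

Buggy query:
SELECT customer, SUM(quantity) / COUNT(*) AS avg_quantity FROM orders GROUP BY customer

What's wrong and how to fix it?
Bug: SUM(quantity) and COUNT(*) are both integers; the division truncates the fractional part

Fix: Cast one side to REAL so the division keeps the fractional part

Corrected query:
SELECT customer, SUM(quantity) * 1.0 / COUNT(*) AS avg_quantity FROM orders GROUP BY customer

Result:
customer | avg_quantity
---------+-------------
Bob      | 8.5         
Eve      | 7.333333    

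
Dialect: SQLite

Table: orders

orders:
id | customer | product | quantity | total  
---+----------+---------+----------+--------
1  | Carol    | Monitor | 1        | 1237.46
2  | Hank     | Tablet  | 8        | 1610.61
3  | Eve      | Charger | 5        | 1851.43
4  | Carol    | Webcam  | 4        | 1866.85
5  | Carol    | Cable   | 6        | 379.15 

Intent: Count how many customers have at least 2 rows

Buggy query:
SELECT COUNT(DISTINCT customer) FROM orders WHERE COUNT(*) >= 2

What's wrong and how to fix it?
Bug: WHERE filters individual rows, not groups, so a group-level COUNT is invalid there

Fix: Use a subquery that GROUPs and filters with HAVING, then count its rows

Corrected query:
SELECT COUNT(*) FROM (SELECT customer FROM orders GROUP BY customer HAVING COUNT(*) >= 2)

Result:
COUNT(*)
--------
1       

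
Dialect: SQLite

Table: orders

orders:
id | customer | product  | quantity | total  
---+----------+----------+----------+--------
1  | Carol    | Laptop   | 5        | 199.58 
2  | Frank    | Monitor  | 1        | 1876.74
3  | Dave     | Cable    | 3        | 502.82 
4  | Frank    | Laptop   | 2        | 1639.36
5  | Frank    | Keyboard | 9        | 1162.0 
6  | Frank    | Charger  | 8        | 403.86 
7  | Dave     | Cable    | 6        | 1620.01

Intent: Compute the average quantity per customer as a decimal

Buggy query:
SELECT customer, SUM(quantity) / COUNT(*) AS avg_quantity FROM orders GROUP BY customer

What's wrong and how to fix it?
Bug: Both operands are integers, so '/' performs integer division and truncates

Fix: Cast one side to REAL so the division keeps the fractional part

Corrected query:
SELECT customer, SUM(quantity) * 1.0 / COUNT(*) AS avg_quantity FROM orders GROUP BY customer

Result:
customer | avg_quantity
---------+-------------
Carol    | 5           
Dave     | 4.5         
Frank    | 5           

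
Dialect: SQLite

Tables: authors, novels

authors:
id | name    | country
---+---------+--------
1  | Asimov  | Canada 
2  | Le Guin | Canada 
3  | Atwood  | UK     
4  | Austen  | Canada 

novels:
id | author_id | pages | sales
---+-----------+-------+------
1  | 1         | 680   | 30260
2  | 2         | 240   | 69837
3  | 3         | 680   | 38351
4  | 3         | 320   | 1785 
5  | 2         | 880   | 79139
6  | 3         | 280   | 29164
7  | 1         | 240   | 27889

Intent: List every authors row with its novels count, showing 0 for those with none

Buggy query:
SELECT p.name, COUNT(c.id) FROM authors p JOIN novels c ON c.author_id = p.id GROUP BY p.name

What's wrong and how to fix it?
Bug: INNER JOIN drops authors rows that have no matching novels rows

Fix: Switch to LEFT JOIN to retain unmatched parent rows

Corrected query:
SELECT p.name, COUNT(c.id) FROM authors p LEFT JOIN novels c ON c.author_id = p.id GROUP BY p.name

Result:
name    | COUNT(c.id)
--------+------------
Asimov  | 2          
Atwood  | 3          
Austen  | 0          
Le Guin | 2          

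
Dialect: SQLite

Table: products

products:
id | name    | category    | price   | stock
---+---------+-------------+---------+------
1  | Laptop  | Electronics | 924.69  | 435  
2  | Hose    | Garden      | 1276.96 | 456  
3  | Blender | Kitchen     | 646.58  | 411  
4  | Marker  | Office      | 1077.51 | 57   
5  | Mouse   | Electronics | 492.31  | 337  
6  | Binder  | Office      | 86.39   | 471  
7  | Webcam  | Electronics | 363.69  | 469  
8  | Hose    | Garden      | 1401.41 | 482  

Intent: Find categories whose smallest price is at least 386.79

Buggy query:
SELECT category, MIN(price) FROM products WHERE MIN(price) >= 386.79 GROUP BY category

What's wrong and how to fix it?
Bug: MIN() in WHERE is a misuse of aggregate

Fix: Use HAVING for the per-group MIN condition

Corrected query:
SELECT category, MIN(price) FROM products GROUP BY category HAVING MIN(price) >= 386.79

Result:
category | MIN(price)
---------+-----------
Garden   | 1276.96   
Kitchen  | 646.58    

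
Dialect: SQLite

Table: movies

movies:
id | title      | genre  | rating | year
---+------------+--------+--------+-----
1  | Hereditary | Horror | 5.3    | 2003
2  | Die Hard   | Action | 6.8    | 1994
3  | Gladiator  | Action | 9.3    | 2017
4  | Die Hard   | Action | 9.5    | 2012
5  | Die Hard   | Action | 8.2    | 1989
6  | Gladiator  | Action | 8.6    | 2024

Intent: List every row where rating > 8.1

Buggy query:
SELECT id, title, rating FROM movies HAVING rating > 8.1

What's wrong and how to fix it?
Bug: HAVING filters the output of aggregation, but this query has no GROUP BY and no aggregate functions, so SQLite rejects it (HAVING clause on a non-aggregate query); the condition here is per row

Fix: Replace HAVING with WHERE since the condition applies to individual rows

Corrected query:
SELECT id, title, rating FROM movies WHERE rating > 8.1

Result:
id | title     | rating
---+-----------+-------
3  | Gladiator | 9.3   
4  | Die Hard  | 9.5   
5  | Die Hard  | 8.2   
6  | Gladiator | 8.6   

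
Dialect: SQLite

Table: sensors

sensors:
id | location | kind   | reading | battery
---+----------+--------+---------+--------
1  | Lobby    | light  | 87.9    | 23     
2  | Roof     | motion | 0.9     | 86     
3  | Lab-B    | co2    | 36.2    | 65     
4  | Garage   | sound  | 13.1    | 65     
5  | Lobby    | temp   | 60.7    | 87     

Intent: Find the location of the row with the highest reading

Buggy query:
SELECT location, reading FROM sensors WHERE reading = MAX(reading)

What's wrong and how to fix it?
Bug: WHERE is evaluated per row; an aggregate over the whole table isn't defined there

Fix: Use a subquery: WHERE reading = (SELECT MAX(reading) FROM sensors)

Corrected query:
SELECT location, reading FROM sensors WHERE reading = (SELECT MAX(reading) FROM sensors)

Result:
location | reading
---------+--------
Lobby    | 87.9   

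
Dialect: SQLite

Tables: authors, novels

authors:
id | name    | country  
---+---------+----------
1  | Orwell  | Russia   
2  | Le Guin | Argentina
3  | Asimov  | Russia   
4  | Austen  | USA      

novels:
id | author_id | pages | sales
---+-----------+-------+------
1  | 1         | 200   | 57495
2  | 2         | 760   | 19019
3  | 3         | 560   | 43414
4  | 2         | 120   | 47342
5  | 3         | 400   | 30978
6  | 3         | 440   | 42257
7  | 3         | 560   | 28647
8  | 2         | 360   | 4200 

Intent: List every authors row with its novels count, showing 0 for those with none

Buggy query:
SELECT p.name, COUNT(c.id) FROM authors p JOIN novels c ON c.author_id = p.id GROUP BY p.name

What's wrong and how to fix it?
Bug: An inner join excludes parents with zero children

Fix: Use LEFT JOIN so parents without children still appear (COUNT(c.id) gives 0)

Corrected query:
SELECT p.name, COUNT(c.id) FROM authors p LEFT JOIN novels c ON c.author_id = p.id GROUP BY p.name

Result:
name    | COUNT(c.id)
--------+------------
Asimov  | 4          
Austen  | 0          
Le Guin | 3          
Orwell  | 1          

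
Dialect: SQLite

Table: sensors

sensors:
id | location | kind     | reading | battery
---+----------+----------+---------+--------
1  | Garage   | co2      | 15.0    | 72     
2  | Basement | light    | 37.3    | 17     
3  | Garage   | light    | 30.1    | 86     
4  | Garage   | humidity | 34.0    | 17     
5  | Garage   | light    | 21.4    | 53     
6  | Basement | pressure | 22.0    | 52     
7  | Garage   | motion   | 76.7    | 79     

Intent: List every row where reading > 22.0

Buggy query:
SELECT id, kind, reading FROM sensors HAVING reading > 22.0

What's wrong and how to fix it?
Bug: This is a non-aggregate query (no GROUP BY, no aggregates), so in SQLite the HAVING clause is invalid here; a row-level condition belongs in WHERE

Fix: Replace HAVING with WHERE since the condition applies to individual rows

Corrected query:
SELECT id, kind, reading FROM sensors WHERE reading > 22.0

Result:
id | kind     | reading
---+----------+--------
2  | light    | 37.3   
3  | light    | 30.1   
4  | humidity | 34     
7  | motion   | 76.7   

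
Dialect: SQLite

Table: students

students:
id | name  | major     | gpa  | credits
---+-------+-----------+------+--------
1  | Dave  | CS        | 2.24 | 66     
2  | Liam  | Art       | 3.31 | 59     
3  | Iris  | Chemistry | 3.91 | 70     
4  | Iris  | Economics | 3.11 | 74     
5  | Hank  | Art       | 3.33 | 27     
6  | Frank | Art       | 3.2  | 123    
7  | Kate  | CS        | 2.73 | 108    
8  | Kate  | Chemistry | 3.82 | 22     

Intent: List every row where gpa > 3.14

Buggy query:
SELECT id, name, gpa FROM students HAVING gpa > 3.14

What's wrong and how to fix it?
Bug: This is a non-aggregate query (no GROUP BY, no aggregates), so in SQLite the HAVING clause is invalid here; a row-level condition belongs in WHERE

Fix: Use WHERE for row-level filtering

Corrected query:
SELECT id, name, gpa FROM students WHERE gpa > 3.14

Result:
id | name  | gpa 
---+-------+-----
2  | Liam  | 3.31
3  | Iris  | 3.91
5  | Hank  | 3.33
6  | Frank | 3.2 
8  | Kate  | 3.82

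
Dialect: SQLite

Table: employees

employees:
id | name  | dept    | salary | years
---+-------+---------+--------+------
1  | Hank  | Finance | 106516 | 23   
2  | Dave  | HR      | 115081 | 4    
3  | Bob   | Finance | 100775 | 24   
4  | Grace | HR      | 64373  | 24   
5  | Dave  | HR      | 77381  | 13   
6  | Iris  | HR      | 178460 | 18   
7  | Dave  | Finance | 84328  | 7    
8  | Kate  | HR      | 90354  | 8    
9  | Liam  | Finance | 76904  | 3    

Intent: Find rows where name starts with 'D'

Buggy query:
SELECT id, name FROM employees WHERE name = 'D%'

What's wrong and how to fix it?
Bug: Wildcards only work with LIKE; '=' treats '%' as a literal character

Fix: Use LIKE for wildcard pattern matching

Corrected query:
SELECT id, name FROM employees WHERE name LIKE 'D%'

Result:
id | name
---+-----
2  | Dave
5  | Dave
7  | Dave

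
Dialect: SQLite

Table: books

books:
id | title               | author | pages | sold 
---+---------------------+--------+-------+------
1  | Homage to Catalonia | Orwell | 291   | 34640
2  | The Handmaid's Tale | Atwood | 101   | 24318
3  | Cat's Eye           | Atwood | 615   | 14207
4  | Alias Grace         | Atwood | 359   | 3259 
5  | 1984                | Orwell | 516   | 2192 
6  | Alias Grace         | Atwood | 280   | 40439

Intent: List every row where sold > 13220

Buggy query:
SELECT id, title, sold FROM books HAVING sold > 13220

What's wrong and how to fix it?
Bug: HAVING filters the output of aggregation, but this query has no GROUP BY and no aggregate functions, so SQLite rejects it (HAVING clause on a non-aggregate query); the condition here is per row

Fix: Replace HAVING with WHERE since the condition applies to individual rows

Corrected query:
SELECT id, title, sold FROM books WHERE sold > 13220

Result:
id | title               | sold 
---+---------------------+------
1  | Homage to Catalonia | 34640
2  | The Handmaid's Tale | 24318
3  | Cat's Eye           | 14207
6  | Alias Grace         | 40439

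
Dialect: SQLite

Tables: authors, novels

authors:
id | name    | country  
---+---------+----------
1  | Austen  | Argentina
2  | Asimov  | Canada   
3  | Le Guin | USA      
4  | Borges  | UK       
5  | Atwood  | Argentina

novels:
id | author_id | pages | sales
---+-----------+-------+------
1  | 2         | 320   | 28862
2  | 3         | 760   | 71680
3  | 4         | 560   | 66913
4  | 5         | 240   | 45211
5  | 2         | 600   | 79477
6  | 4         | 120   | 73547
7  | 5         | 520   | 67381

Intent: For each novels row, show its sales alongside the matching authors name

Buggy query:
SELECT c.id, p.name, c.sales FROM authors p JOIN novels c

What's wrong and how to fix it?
Bug: Missing join condition: each novels row is matched to all authors rows instead of just its own

Fix: Add ON c.author_id = p.id to the JOIN

Corrected query:
SELECT c.id, p.name, c.sales FROM authors p JOIN novels c ON c.author_id = p.id

Result:
id | name    | sales
---+---------+------
1  | Asimov  | 28862
2  | Le Guin | 71680
3  | Borges  | 66913
4  | Atwood  | 45211
5  | Asimov  | 79477
6  | Borges  | 73547
7  | Atwood  | 67381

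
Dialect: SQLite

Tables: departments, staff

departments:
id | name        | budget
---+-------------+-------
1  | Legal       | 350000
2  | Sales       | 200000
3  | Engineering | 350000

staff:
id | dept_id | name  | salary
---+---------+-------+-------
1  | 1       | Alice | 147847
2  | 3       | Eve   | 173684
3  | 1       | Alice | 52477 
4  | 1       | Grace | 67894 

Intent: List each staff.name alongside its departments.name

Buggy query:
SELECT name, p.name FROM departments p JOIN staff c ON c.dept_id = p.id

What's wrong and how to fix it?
Bug: 'name' exists in both joined tables, so the database can't tell which one is meant

Fix: Prefix ambiguous columns with the table alias

Corrected query:
SELECT c.name, p.name FROM departments p JOIN staff c ON c.dept_id = p.id

Result:
name  | name       
------+------------
Alice | Legal      
Eve   | Engineering
Alice | Legal      
Grace | Legal      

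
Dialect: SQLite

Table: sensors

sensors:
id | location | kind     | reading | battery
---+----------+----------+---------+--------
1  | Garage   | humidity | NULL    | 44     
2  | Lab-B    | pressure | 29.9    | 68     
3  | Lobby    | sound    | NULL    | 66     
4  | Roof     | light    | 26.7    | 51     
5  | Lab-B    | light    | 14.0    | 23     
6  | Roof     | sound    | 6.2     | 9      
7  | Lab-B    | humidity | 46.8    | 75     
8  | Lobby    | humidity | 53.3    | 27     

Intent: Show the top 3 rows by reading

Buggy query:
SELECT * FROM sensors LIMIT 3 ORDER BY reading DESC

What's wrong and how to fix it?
Bug: ORDER BY cannot follow LIMIT; LIMIT is the final clause

Fix: Swap the clauses: ORDER BY first, then LIMIT

Corrected query:
SELECT * FROM sensors ORDER BY reading DESC LIMIT 3

Result:
id | location | kind     | reading | battery
---+----------+----------+---------+--------
8  | Lobby    | humidity | 53.3    | 27     
7  | Lab-B    | humidity | 46.8    | 75     
2  | Lab-B    | pressure | 29.9    | 68     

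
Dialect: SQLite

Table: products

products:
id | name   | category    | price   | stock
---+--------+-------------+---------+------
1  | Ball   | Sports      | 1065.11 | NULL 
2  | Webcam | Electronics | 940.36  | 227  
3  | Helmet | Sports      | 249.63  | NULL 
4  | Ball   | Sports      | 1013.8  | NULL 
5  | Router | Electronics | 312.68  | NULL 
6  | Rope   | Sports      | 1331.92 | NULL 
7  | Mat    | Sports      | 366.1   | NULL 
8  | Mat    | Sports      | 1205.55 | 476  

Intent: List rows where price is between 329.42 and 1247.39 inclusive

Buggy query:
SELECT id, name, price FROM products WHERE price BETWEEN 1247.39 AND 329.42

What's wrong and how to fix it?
Bug: The bounds are reversed; BETWEEN a AND b requires a <= b to match anything

Fix: Write BETWEEN 329.42 AND 1247.39

Corrected query:
SELECT id, name, price FROM products WHERE price BETWEEN 329.42 AND 1247.39

Result:
id | name   | price  
---+--------+--------
1  | Ball   | 1065.11
2  | Webcam | 940.36 
4  | Ball   | 1013.8 
7  | Mat    | 366.1  
8  | Mat    | 1205.55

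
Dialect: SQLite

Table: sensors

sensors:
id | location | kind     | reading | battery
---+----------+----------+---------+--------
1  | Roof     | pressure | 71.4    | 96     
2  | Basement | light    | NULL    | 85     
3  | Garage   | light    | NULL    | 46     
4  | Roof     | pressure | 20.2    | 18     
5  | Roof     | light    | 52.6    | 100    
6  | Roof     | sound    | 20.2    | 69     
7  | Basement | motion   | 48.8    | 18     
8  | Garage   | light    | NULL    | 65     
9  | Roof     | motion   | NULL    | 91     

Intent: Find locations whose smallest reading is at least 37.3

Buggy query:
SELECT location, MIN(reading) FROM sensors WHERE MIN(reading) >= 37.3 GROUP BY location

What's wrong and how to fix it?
Bug: MIN() in WHERE is a misuse of aggregate

Fix: Use HAVING for the per-group MIN condition

Corrected query:
SELECT location, MIN(reading) FROM sensors GROUP BY location HAVING MIN(reading) >= 37.3

Result:
location | MIN(reading)
---------+-------------
Basement | 48.8        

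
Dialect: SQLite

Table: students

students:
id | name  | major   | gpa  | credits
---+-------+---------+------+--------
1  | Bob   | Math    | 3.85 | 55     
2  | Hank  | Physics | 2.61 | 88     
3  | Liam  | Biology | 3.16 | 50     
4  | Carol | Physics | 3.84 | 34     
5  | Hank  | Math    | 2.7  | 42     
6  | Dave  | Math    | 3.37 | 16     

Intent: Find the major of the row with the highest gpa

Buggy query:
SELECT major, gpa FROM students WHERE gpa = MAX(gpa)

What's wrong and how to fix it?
Bug: MAX(gpa) is an aggregate and cannot be used directly in WHERE

Fix: Wrap MAX in a scalar subquery so WHERE compares against a single value

Corrected query:
SELECT major, gpa FROM students WHERE gpa = (SELECT MAX(gpa) FROM students)

Result:
major | gpa 
------+-----
Math  | 3.85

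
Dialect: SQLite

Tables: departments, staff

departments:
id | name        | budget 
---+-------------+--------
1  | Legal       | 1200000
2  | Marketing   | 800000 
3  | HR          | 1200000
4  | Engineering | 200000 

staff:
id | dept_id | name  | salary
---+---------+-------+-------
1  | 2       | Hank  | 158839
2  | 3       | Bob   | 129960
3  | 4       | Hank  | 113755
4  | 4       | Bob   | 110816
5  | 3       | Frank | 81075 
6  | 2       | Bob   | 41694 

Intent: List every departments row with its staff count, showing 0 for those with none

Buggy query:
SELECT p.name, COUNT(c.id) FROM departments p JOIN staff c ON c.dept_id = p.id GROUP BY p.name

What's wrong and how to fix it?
Bug: INNER JOIN drops departments rows that have no matching staff rows

Fix: Use LEFT JOIN so parents without children still appear (COUNT(c.id) gives 0)

Corrected query:
SELECT p.name, COUNT(c.id) FROM departments p LEFT JOIN staff c ON c.dept_id = p.id GROUP BY p.name

Result:
name        | COUNT(c.id)
------------+------------
Engineering | 2          
HR          | 2          
Legal       | 0          
Marketing   | 2          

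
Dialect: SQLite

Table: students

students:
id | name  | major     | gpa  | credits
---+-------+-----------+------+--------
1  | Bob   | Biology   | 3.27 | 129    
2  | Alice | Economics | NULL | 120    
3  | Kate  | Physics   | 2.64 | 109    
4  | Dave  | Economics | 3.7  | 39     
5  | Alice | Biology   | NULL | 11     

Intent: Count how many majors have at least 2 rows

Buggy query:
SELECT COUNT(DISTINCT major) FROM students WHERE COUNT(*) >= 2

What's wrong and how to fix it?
Bug: COUNT(*) cannot appear in WHERE; the per-group count doesn't exist yet

Fix: Use a subquery that GROUPs and filters with HAVING, then count its rows

Corrected query:
SELECT COUNT(*) FROM (SELECT major FROM students GROUP BY major HAVING COUNT(*) >= 2)

Result:
COUNT(*)
--------
2       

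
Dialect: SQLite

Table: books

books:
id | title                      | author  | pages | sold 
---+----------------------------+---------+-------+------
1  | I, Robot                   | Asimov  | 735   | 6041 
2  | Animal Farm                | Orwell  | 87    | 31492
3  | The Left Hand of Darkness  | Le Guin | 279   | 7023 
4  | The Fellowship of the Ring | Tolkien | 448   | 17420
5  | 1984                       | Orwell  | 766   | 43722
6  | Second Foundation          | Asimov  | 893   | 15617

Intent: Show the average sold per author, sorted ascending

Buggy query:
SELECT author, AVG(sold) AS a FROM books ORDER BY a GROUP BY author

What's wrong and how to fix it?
Bug: GROUP BY must precede ORDER BY

Fix: Reorder: SELECT … FROM … GROUP BY … ORDER BY …

Corrected query:
SELECT author, AVG(sold) AS a FROM books GROUP BY author ORDER BY a

Result:
author  | a    
--------+------
Le Guin | 7023 
Asimov  | 10829
Tolkien | 17420
Orwell  | 37607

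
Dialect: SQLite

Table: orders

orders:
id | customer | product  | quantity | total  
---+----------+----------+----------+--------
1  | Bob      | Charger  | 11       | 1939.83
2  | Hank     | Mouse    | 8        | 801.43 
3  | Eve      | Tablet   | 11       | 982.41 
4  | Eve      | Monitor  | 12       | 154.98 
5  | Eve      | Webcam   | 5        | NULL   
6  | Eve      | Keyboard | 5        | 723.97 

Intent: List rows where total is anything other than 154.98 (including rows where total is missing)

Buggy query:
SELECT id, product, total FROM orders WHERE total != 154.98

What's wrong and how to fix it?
Bug: 'total != 154.98' is unknown when total is NULL, so NULL rows are silently excluded

Fix: Handle NULL separately with IS NULL alongside the inequality

Corrected query:
SELECT id, product, total FROM orders WHERE total != 154.98 OR total IS NULL

Result:
id | product  | total  
---+----------+--------
1  | Charger  | 1939.83
2  | Mouse    | 801.43 
3  | Tablet   | 982.41 
5  | Webcam   | NULL   
6  | Keyboard | 723.97 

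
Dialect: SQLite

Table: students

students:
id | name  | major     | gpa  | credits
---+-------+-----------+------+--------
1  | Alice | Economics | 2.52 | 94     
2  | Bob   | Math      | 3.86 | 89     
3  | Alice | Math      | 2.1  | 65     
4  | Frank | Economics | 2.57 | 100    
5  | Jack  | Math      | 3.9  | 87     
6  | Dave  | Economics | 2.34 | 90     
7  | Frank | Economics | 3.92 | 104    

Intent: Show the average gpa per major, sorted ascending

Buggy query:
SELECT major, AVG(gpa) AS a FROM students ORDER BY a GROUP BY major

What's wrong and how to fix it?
Bug: ORDER BY appears before GROUP BY; SQL clause order requires GROUP BY first

Fix: Move ORDER BY to the end, after GROUP BY

Corrected query:
SELECT major, AVG(gpa) AS a FROM students GROUP BY major ORDER BY a

Result:
major     | a       
----------+---------
Economics | 2.8375  
Math      | 3.286667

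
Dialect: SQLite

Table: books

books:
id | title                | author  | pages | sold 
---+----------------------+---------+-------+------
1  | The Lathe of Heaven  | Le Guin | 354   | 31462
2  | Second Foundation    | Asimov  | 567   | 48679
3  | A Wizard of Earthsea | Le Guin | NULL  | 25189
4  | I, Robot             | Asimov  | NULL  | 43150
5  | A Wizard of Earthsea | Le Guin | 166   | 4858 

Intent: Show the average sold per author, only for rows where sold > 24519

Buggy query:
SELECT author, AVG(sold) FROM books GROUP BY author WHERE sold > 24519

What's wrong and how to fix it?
Bug: WHERE cannot follow GROUP BY

Fix: Place WHERE between FROM and GROUP BY

Corrected query:
SELECT author, AVG(sold) FROM books WHERE sold > 24519 GROUP BY author

Result:
author  | AVG(sold)
--------+----------
Asimov  | 45914.5  
Le Guin | 28325.5  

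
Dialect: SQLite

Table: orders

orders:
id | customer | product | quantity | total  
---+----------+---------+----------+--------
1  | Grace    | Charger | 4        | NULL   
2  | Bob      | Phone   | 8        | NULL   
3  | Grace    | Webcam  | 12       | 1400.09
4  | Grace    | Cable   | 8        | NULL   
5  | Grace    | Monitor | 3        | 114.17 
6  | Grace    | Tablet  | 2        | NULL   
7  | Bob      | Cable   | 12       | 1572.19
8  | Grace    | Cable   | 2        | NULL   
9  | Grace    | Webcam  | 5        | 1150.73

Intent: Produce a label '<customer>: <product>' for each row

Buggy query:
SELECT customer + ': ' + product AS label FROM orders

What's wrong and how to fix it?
Bug: '+' is numeric addition; on text columns SQLite converts them to 0 instead of concatenating

Fix: Replace + with || to concatenate text

Corrected query:
SELECT customer || ': ' || product AS label FROM orders

Result:
label         
--------------
Grace: Charger
Bob: Phone    
Grace: Webcam 
Grace: Cable  
Grace: Monitor
Grace: Tablet 
Bob: Cable    
Grace: Cable  
Grace: Webcam 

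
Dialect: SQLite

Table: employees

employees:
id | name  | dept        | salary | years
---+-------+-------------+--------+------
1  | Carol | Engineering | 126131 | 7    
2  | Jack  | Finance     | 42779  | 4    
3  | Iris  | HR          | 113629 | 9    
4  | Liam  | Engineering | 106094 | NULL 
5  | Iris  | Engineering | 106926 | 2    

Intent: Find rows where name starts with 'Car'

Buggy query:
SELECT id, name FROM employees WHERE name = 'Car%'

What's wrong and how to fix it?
Bug: '=' compares the literal string including the % character; pattern matching needs LIKE

Fix: Use LIKE for wildcard pattern matching

Corrected query:
SELECT id, name FROM employees WHERE name LIKE 'Car%'

Result:
id | name 
---+------
1  | Carol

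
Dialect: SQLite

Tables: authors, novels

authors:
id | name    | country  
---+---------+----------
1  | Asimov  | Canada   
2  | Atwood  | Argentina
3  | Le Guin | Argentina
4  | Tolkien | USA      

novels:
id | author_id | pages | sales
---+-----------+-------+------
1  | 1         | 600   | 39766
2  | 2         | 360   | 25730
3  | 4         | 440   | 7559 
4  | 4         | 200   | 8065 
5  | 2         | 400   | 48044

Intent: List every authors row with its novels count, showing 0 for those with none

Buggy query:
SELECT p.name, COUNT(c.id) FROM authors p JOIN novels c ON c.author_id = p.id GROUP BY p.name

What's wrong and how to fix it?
Bug: INNER JOIN drops authors rows that have no matching novels rows

Fix: Switch to LEFT JOIN to retain unmatched parent rows

Corrected query:
SELECT p.name, COUNT(c.id) FROM authors p LEFT JOIN novels c ON c.author_id = p.id GROUP BY p.name

Result:
name    | COUNT(c.id)
--------+------------
Asimov  | 1          
Atwood  | 2          
Le Guin | 0          
Tolkien | 2          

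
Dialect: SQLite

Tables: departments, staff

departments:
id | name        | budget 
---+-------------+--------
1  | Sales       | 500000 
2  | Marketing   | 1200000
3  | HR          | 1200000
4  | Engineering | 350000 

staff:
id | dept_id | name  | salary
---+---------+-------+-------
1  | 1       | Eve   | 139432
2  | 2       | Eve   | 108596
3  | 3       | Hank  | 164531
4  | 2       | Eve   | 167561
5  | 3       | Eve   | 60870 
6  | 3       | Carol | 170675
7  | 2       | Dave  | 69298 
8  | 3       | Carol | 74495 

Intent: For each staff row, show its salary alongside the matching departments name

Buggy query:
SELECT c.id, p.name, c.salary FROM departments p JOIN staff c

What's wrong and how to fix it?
Bug: Missing join condition: each staff row is matched to all departments rows instead of just its own

Fix: Add ON c.dept_id = p.id to the JOIN

Corrected query:
SELECT c.id, p.name, c.salary FROM departments p JOIN staff c ON c.dept_id = p.id

Result:
id | name      | salary
---+-----------+-------
1  | Sales     | 139432
2  | Marketing | 108596
3  | HR        | 164531
4  | Marketing | 167561
5  | HR        | 60870 
6  | HR        | 170675
7  | Marketing | 69298 
8  | HR        | 74495 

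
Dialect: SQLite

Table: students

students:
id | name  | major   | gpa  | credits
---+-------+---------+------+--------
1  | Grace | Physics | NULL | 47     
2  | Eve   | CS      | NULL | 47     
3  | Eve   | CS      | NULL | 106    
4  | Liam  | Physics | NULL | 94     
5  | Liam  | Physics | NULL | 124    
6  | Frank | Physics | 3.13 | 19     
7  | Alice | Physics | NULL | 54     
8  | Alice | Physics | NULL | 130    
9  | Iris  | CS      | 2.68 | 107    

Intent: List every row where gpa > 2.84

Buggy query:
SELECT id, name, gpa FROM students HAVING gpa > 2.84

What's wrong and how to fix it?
Bug: This is a non-aggregate query (no GROUP BY, no aggregates), so in SQLite the HAVING clause is invalid here; a row-level condition belongs in WHERE

Fix: Replace HAVING with WHERE since the condition applies to individual rows

Corrected query:
SELECT id, name, gpa FROM students WHERE gpa > 2.84

Result:
id | name  | gpa 
---+-------+-----
6  | Frank | 3.13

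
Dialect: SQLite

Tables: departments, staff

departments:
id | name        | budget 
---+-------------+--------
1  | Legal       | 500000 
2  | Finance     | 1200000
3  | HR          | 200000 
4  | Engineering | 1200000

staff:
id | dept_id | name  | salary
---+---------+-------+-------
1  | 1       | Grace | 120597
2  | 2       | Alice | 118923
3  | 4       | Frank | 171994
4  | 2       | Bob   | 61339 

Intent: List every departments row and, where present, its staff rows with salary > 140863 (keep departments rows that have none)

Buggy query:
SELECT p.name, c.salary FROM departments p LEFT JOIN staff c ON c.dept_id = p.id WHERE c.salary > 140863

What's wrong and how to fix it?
Bug: A WHERE condition on the right-hand table after LEFT JOIN drops unmatched parents

Fix: Put 'c.salary > 140863' in the JOIN's ON clause instead of WHERE

Corrected query:
SELECT p.name, c.salary FROM departments p LEFT JOIN staff c ON c.dept_id = p.id AND c.salary > 140863

Result:
name        | salary
------------+-------
Legal       | NULL  
Finance     | NULL  
HR          | NULL  
Engineering | 171994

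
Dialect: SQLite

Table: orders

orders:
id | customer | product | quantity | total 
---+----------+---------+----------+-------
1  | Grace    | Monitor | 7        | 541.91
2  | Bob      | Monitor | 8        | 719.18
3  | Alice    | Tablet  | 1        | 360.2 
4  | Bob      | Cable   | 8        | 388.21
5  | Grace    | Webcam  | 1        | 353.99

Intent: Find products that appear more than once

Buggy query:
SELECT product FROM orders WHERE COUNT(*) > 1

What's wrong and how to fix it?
Bug: COUNT(*) is an aggregate and cannot be used in WHERE

Fix: Group first, then use HAVING for the count condition

Corrected query:
SELECT product FROM orders GROUP BY product HAVING COUNT(*) > 1

Result:
product
-------
Monitor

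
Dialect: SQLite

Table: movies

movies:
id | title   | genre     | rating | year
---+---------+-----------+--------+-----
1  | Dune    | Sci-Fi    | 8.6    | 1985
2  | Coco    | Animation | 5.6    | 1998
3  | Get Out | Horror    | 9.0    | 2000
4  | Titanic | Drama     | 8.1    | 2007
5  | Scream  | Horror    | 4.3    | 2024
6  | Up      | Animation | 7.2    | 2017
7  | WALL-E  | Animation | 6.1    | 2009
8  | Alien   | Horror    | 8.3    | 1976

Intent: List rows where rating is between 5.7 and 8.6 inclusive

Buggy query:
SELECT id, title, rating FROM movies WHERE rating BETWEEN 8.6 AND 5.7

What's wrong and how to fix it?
Bug: The bounds are reversed; BETWEEN a AND b requires a <= b to match anything

Fix: Swap the bounds so the smaller value comes first

Corrected query:
SELECT id, title, rating FROM movies WHERE rating BETWEEN 5.7 AND 8.6

Result:
id | title   | rating
---+---------+-------
1  | Dune    | 8.6   
4  | Titanic | 8.1   
6  | Up      | 7.2   
7  | WALL-E  | 6.1   
8  | Alien   | 8.3   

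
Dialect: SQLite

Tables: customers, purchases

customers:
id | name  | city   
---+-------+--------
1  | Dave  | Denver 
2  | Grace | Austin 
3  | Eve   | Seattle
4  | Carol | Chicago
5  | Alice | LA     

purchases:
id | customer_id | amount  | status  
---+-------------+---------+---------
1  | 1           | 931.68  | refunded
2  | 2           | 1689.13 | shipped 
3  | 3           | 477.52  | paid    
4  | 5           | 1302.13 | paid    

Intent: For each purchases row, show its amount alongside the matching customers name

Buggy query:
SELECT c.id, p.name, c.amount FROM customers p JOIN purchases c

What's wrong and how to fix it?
Bug: Missing join condition: each purchases row is matched to all customers rows instead of just its own

Fix: Specify the join condition linking the foreign key to the parent id

Corrected query:
SELECT c.id, p.name, c.amount FROM customers p JOIN purchases c ON c.customer_id = p.id

Result:
id | name  | amount 
---+-------+--------
1  | Dave  | 931.68 
2  | Grace | 1689.13
3  | Eve   | 477.52 
4  | Alice | 1302.13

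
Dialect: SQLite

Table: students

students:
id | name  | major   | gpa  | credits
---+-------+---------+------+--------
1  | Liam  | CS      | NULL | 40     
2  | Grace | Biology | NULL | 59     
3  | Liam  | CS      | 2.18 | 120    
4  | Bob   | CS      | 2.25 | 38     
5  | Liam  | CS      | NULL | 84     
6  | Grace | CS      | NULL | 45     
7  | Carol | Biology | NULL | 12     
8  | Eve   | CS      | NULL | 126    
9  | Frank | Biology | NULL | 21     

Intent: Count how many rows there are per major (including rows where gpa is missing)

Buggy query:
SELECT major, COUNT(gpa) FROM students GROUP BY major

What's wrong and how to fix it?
Bug: COUNT(gpa) skips NULLs, so groups with missing gpa are undercounted

Fix: Replace COUNT(gpa) with COUNT(*)

Corrected query:
SELECT major, COUNT(*) FROM students GROUP BY major

Result:
major   | COUNT(*)
--------+---------
Biology | 3       
CS      | 6       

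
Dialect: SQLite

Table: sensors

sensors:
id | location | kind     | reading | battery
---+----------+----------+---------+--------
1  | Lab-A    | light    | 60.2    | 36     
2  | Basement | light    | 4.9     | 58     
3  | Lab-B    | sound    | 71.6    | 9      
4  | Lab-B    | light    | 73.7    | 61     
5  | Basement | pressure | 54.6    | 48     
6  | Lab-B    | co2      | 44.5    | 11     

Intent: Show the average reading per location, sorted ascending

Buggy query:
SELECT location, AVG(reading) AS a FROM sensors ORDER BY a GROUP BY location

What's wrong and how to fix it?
Bug: GROUP BY must precede ORDER BY

Fix: Reorder: SELECT … FROM … GROUP BY … ORDER BY …

Corrected query:
SELECT location, AVG(reading) AS a FROM sensors GROUP BY location ORDER BY a

Result:
location | a        
---------+----------
Basement | 29.75    
Lab-A    | 60.2     
Lab-B    | 63.266667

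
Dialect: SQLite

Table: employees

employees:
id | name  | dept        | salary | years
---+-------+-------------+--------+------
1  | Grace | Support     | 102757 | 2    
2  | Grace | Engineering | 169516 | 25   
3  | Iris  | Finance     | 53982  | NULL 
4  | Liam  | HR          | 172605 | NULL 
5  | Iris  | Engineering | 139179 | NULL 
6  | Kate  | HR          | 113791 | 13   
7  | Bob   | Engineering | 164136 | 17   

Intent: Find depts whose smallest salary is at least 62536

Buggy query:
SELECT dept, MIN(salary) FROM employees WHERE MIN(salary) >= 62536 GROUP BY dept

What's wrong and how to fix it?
Bug: Aggregates like MIN are computed per group after WHERE runs

Fix: Replace WHERE with HAVING after the GROUP BY

Corrected query:
SELECT dept, MIN(salary) FROM employees GROUP BY dept HAVING MIN(salary) >= 62536

Result:
dept        | MIN(salary)
------------+------------
Engineering | 139179     
HR          | 113791     
Support     | 102757     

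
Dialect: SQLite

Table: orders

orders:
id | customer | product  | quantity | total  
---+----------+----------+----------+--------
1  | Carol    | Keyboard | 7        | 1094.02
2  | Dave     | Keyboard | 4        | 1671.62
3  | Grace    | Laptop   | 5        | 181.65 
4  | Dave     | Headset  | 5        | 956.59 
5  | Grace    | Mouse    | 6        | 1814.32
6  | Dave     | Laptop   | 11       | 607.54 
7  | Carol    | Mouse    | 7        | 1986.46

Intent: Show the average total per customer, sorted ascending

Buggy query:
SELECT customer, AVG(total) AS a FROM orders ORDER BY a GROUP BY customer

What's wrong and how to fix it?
Bug: GROUP BY must precede ORDER BY

Fix: Reorder: SELECT … FROM … GROUP BY … ORDER BY …

Corrected query:
SELECT customer, AVG(total) AS a FROM orders GROUP BY customer ORDER BY a

Result:
customer | a          
---------+------------
Grace    | 997.985    
Dave     | 1078.583333
Carol    | 1540.24    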